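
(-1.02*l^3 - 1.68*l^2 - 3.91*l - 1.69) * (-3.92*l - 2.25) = 3.9984*l^4 + 8.8806*l^3 + 19.1072*l^2 + 15.4223*l + 3.8025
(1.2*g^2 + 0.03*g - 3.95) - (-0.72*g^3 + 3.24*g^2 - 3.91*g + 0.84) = 0.72*g^3 - 2.04*g^2 + 3.94*g - 4.79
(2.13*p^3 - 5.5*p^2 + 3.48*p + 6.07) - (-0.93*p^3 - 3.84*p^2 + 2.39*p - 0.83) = 3.06*p^3 - 1.66*p^2 + 1.09*p + 6.9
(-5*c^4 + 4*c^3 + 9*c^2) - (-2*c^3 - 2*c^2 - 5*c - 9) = -5*c^4 + 6*c^3 + 11*c^2 + 5*c + 9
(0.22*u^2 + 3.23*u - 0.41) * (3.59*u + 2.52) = 0.7898*u^3 + 12.1501*u^2 + 6.6677*u - 1.0332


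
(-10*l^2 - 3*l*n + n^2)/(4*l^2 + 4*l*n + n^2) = (-5*l + n)/(2*l + n)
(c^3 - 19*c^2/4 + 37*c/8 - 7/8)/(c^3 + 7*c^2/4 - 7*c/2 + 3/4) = (c - 7/2)/(c + 3)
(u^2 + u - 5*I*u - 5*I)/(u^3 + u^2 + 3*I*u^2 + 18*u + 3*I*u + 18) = (u - 5*I)/(u^2 + 3*I*u + 18)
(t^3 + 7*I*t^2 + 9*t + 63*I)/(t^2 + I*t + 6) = (t^2 + 4*I*t + 21)/(t - 2*I)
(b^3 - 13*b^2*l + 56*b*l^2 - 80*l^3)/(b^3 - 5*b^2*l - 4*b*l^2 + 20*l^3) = (b^2 - 8*b*l + 16*l^2)/(b^2 - 4*l^2)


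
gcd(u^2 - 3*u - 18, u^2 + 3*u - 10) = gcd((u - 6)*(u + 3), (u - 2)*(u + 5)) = 1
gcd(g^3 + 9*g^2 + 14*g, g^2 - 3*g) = g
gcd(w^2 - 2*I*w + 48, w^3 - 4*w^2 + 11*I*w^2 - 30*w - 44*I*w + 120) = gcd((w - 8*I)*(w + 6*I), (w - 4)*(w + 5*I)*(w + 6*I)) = w + 6*I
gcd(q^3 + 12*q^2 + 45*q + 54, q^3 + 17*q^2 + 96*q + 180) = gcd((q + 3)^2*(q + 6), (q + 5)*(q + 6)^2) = q + 6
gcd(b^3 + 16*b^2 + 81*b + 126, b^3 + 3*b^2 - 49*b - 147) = b^2 + 10*b + 21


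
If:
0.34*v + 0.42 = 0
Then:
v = -1.24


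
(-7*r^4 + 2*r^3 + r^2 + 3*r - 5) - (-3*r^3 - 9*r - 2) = -7*r^4 + 5*r^3 + r^2 + 12*r - 3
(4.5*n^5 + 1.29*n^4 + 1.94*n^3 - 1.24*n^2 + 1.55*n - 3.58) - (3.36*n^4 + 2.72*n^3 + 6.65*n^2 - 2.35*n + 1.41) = 4.5*n^5 - 2.07*n^4 - 0.78*n^3 - 7.89*n^2 + 3.9*n - 4.99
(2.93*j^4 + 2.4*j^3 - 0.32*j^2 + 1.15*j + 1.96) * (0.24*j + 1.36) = 0.7032*j^5 + 4.5608*j^4 + 3.1872*j^3 - 0.1592*j^2 + 2.0344*j + 2.6656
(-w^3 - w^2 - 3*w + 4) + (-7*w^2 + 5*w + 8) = -w^3 - 8*w^2 + 2*w + 12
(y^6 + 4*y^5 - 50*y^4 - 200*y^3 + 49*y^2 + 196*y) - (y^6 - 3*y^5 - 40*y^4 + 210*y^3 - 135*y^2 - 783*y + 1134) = 7*y^5 - 10*y^4 - 410*y^3 + 184*y^2 + 979*y - 1134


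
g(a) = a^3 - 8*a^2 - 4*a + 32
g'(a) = 3*a^2 - 16*a - 4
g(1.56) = 10.09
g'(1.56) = -21.66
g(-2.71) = -35.82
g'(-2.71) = 61.39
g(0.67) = 26.03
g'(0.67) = -13.37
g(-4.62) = -218.89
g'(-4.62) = 133.95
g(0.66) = 26.16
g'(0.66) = -13.25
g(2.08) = -1.93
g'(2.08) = -24.30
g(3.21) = -30.20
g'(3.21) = -24.45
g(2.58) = -14.40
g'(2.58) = -25.31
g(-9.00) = -1309.00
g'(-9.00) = 383.00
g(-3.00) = -55.00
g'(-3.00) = 71.00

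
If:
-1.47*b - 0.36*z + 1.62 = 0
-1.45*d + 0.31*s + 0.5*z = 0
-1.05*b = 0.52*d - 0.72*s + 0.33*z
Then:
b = 1.10204081632653 - 0.244897959183673*z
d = 0.433377564890931*z + 0.406336979739789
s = 0.41418538416726*z + 1.90060845362159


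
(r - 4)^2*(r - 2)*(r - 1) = r^4 - 11*r^3 + 42*r^2 - 64*r + 32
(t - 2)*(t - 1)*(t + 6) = t^3 + 3*t^2 - 16*t + 12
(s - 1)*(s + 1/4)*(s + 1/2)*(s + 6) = s^4 + 23*s^3/4 - 17*s^2/8 - 31*s/8 - 3/4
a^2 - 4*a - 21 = (a - 7)*(a + 3)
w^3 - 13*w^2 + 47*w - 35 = (w - 7)*(w - 5)*(w - 1)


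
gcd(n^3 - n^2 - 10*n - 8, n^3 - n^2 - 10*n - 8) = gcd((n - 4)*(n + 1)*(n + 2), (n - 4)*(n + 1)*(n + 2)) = n^3 - n^2 - 10*n - 8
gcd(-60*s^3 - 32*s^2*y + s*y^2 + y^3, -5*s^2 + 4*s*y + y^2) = 5*s + y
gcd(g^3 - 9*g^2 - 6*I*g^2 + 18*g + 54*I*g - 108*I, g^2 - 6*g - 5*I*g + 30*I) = g - 6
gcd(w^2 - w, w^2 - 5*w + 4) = w - 1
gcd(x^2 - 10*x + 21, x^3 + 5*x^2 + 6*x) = 1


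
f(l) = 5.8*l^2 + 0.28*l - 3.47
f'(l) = 11.6*l + 0.28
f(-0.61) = -1.48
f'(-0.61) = -6.80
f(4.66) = 123.79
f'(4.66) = 54.34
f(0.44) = -2.22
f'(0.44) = 5.38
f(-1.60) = 10.93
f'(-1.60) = -18.28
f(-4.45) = 110.14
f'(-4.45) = -51.34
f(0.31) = -2.83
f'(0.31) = 3.88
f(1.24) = 5.80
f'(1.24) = 14.66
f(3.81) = 81.79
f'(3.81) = 44.48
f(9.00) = 468.85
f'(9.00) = 104.68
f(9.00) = 468.85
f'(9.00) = 104.68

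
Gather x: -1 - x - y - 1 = -x - y - 2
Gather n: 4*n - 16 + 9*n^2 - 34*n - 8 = 9*n^2 - 30*n - 24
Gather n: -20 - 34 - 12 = -66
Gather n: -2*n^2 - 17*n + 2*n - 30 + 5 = -2*n^2 - 15*n - 25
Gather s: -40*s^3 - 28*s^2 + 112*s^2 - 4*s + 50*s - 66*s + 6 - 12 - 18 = -40*s^3 + 84*s^2 - 20*s - 24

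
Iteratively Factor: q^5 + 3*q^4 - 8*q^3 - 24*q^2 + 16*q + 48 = (q + 3)*(q^4 - 8*q^2 + 16) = (q + 2)*(q + 3)*(q^3 - 2*q^2 - 4*q + 8) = (q + 2)^2*(q + 3)*(q^2 - 4*q + 4) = (q - 2)*(q + 2)^2*(q + 3)*(q - 2)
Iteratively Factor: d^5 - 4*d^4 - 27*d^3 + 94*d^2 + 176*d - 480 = (d + 3)*(d^4 - 7*d^3 - 6*d^2 + 112*d - 160) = (d + 3)*(d + 4)*(d^3 - 11*d^2 + 38*d - 40) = (d - 2)*(d + 3)*(d + 4)*(d^2 - 9*d + 20) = (d - 4)*(d - 2)*(d + 3)*(d + 4)*(d - 5)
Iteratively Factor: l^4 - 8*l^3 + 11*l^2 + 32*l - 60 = (l - 3)*(l^3 - 5*l^2 - 4*l + 20) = (l - 5)*(l - 3)*(l^2 - 4) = (l - 5)*(l - 3)*(l - 2)*(l + 2)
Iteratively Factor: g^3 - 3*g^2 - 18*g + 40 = (g + 4)*(g^2 - 7*g + 10) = (g - 2)*(g + 4)*(g - 5)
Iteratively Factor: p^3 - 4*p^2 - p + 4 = (p - 4)*(p^2 - 1) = (p - 4)*(p - 1)*(p + 1)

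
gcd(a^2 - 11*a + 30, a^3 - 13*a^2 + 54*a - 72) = a - 6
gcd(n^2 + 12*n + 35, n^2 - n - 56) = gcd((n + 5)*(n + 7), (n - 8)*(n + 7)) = n + 7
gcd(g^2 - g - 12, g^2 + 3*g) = g + 3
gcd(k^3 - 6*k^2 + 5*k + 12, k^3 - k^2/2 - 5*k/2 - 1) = k + 1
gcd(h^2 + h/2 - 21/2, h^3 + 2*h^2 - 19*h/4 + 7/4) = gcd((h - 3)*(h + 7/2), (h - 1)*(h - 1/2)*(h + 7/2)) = h + 7/2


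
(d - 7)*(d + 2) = d^2 - 5*d - 14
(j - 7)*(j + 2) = j^2 - 5*j - 14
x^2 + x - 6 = (x - 2)*(x + 3)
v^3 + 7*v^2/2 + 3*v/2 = v*(v + 1/2)*(v + 3)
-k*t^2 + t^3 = t^2*(-k + t)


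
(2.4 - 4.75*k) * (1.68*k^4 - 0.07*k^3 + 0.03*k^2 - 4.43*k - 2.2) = -7.98*k^5 + 4.3645*k^4 - 0.3105*k^3 + 21.1145*k^2 - 0.181999999999999*k - 5.28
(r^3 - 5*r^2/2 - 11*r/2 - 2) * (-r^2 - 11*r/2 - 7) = -r^5 - 3*r^4 + 49*r^3/4 + 199*r^2/4 + 99*r/2 + 14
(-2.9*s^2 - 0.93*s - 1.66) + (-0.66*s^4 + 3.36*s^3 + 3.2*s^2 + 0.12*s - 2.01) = -0.66*s^4 + 3.36*s^3 + 0.3*s^2 - 0.81*s - 3.67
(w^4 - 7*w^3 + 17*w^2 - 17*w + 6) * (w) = w^5 - 7*w^4 + 17*w^3 - 17*w^2 + 6*w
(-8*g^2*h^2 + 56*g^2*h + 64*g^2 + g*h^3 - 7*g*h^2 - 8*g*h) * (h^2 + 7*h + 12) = -8*g^2*h^4 + 360*g^2*h^2 + 1120*g^2*h + 768*g^2 + g*h^5 - 45*g*h^3 - 140*g*h^2 - 96*g*h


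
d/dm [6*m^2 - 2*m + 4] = 12*m - 2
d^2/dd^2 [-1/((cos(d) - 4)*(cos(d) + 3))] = (4*sin(d)^4 - 51*sin(d)^2 - 33*cos(d)/4 - 3*cos(3*d)/4 + 21)/((cos(d) - 4)^3*(cos(d) + 3)^3)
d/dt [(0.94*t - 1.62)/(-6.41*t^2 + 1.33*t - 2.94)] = (6.0254*t^2 - 20.7684*t - 0.609)/(41.0881*t^4 - 17.0506*t^3 + 39.4597*t^2 - 7.8204*t + 8.6436)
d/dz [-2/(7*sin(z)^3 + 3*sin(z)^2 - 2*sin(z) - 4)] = 2*(21*sin(z)^2 + 6*sin(z) - 2)*cos(z)/(7*sin(z)^3 + 3*sin(z)^2 - 2*sin(z) - 4)^2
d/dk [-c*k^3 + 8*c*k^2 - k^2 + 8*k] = -3*c*k^2 + 16*c*k - 2*k + 8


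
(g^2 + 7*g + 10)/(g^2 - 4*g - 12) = (g + 5)/(g - 6)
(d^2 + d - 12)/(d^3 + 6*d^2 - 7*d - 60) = 1/(d + 5)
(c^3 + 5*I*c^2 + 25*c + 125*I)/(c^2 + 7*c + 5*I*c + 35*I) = (c^2 + 25)/(c + 7)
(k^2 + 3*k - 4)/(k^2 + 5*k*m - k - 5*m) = (k + 4)/(k + 5*m)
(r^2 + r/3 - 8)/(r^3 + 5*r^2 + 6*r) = (r - 8/3)/(r*(r + 2))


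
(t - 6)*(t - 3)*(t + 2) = t^3 - 7*t^2 + 36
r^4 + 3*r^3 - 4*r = r*(r - 1)*(r + 2)^2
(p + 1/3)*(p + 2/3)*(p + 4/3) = p^3 + 7*p^2/3 + 14*p/9 + 8/27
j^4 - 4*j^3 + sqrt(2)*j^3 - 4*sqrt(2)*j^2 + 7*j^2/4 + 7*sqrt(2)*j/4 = j*(j - 7/2)*(j - 1/2)*(j + sqrt(2))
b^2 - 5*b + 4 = (b - 4)*(b - 1)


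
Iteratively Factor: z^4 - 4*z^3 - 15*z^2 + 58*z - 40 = (z + 4)*(z^3 - 8*z^2 + 17*z - 10) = (z - 2)*(z + 4)*(z^2 - 6*z + 5) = (z - 2)*(z - 1)*(z + 4)*(z - 5)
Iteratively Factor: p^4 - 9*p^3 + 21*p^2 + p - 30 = (p - 3)*(p^3 - 6*p^2 + 3*p + 10) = (p - 3)*(p - 2)*(p^2 - 4*p - 5) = (p - 5)*(p - 3)*(p - 2)*(p + 1)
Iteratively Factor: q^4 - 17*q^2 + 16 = (q - 1)*(q^3 + q^2 - 16*q - 16) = (q - 4)*(q - 1)*(q^2 + 5*q + 4) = (q - 4)*(q - 1)*(q + 1)*(q + 4)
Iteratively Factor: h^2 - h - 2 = (h - 2)*(h + 1)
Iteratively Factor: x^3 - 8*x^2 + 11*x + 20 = (x - 4)*(x^2 - 4*x - 5) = (x - 5)*(x - 4)*(x + 1)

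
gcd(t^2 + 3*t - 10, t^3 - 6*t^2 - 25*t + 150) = t + 5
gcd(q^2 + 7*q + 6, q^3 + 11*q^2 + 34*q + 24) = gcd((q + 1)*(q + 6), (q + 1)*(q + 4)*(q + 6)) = q^2 + 7*q + 6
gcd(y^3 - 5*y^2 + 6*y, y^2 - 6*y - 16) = 1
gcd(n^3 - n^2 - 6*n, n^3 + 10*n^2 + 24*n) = n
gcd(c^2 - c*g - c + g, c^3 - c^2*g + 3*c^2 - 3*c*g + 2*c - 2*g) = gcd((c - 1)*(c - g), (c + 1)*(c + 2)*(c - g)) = c - g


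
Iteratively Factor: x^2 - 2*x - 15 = (x + 3)*(x - 5)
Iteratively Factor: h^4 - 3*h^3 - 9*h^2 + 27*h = (h)*(h^3 - 3*h^2 - 9*h + 27) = h*(h - 3)*(h^2 - 9) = h*(h - 3)^2*(h + 3)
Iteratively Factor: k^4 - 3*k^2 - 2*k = (k + 1)*(k^3 - k^2 - 2*k) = k*(k + 1)*(k^2 - k - 2) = k*(k + 1)^2*(k - 2)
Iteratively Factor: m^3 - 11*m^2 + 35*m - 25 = (m - 5)*(m^2 - 6*m + 5) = (m - 5)*(m - 1)*(m - 5)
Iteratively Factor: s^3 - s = (s - 1)*(s^2 + s) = s*(s - 1)*(s + 1)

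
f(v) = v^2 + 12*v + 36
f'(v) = 2*v + 12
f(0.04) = 36.48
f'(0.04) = 12.08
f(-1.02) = 24.80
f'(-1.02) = 9.96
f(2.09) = 65.45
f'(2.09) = 16.18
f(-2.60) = 11.56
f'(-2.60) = 6.80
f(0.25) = 39.06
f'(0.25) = 12.50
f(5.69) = 136.66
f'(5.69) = 23.38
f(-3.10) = 8.41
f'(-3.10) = 5.80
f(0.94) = 48.16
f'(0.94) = 13.88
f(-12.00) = 36.00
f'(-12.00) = -12.00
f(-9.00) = 9.00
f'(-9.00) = -6.00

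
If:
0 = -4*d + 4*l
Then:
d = l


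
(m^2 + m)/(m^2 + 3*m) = (m + 1)/(m + 3)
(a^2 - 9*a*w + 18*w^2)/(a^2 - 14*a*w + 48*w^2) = (-a + 3*w)/(-a + 8*w)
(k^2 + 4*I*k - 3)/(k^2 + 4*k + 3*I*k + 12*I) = (k + I)/(k + 4)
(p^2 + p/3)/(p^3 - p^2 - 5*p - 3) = p*(3*p + 1)/(3*(p^3 - p^2 - 5*p - 3))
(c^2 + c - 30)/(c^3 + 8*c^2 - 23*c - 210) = 1/(c + 7)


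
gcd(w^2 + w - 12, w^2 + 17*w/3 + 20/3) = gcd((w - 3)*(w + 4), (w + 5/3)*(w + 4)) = w + 4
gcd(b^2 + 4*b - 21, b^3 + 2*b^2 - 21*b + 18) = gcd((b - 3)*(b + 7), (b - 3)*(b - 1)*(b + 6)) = b - 3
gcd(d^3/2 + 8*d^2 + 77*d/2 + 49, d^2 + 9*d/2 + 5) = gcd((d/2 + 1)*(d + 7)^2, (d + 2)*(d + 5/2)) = d + 2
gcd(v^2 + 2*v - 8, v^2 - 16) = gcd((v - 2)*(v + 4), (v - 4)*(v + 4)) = v + 4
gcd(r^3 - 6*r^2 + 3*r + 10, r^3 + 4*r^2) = 1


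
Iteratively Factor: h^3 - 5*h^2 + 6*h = (h)*(h^2 - 5*h + 6) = h*(h - 2)*(h - 3)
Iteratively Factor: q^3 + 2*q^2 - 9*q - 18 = (q - 3)*(q^2 + 5*q + 6) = (q - 3)*(q + 3)*(q + 2)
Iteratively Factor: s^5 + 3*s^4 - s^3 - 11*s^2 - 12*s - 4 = (s + 2)*(s^4 + s^3 - 3*s^2 - 5*s - 2) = (s - 2)*(s + 2)*(s^3 + 3*s^2 + 3*s + 1) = (s - 2)*(s + 1)*(s + 2)*(s^2 + 2*s + 1) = (s - 2)*(s + 1)^2*(s + 2)*(s + 1)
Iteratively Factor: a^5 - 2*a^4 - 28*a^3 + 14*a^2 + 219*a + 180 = (a + 1)*(a^4 - 3*a^3 - 25*a^2 + 39*a + 180) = (a + 1)*(a + 3)*(a^3 - 6*a^2 - 7*a + 60) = (a + 1)*(a + 3)^2*(a^2 - 9*a + 20) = (a - 4)*(a + 1)*(a + 3)^2*(a - 5)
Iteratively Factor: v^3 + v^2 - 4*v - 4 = (v - 2)*(v^2 + 3*v + 2) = (v - 2)*(v + 2)*(v + 1)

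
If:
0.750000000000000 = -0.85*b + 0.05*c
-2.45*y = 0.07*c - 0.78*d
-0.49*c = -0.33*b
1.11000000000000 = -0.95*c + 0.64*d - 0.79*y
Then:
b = -0.92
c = -0.62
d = 1.38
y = 0.46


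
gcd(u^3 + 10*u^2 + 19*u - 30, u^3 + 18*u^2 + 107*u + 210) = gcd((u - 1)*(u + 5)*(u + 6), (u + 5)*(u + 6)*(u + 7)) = u^2 + 11*u + 30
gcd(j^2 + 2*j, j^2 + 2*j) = j^2 + 2*j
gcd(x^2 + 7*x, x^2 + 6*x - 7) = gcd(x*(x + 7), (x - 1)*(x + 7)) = x + 7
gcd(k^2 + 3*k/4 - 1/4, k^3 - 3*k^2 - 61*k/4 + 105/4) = 1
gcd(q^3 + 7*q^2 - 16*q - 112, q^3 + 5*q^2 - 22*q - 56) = q^2 + 3*q - 28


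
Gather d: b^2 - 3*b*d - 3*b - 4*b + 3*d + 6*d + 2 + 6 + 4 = b^2 - 7*b + d*(9 - 3*b) + 12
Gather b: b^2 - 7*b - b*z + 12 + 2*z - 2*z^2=b^2 + b*(-z - 7) - 2*z^2 + 2*z + 12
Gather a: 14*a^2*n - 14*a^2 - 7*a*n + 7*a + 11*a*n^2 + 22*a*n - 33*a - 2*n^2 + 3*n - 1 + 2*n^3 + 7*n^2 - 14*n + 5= a^2*(14*n - 14) + a*(11*n^2 + 15*n - 26) + 2*n^3 + 5*n^2 - 11*n + 4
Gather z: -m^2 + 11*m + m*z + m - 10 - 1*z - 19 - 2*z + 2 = -m^2 + 12*m + z*(m - 3) - 27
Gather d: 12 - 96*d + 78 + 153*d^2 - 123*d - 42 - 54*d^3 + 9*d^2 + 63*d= -54*d^3 + 162*d^2 - 156*d + 48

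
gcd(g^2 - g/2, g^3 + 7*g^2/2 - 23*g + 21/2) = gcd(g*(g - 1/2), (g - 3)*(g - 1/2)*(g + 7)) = g - 1/2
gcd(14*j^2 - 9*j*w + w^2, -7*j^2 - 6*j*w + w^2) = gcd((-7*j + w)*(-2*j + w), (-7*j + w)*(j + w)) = -7*j + w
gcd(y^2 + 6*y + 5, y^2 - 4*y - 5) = y + 1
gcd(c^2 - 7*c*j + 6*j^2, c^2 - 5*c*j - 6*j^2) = c - 6*j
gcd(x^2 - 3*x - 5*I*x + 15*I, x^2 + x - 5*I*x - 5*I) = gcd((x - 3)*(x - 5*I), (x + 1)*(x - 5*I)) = x - 5*I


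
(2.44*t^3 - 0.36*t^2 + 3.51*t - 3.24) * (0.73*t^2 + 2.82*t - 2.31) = 1.7812*t^5 + 6.618*t^4 - 4.0893*t^3 + 8.3646*t^2 - 17.2449*t + 7.4844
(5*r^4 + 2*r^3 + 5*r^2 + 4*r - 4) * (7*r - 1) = 35*r^5 + 9*r^4 + 33*r^3 + 23*r^2 - 32*r + 4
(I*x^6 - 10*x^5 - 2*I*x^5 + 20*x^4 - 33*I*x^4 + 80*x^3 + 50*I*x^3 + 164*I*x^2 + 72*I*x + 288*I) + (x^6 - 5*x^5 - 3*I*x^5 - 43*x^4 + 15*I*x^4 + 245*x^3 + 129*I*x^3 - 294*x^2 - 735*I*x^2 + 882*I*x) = x^6 + I*x^6 - 15*x^5 - 5*I*x^5 - 23*x^4 - 18*I*x^4 + 325*x^3 + 179*I*x^3 - 294*x^2 - 571*I*x^2 + 954*I*x + 288*I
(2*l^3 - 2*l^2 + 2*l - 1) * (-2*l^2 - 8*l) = -4*l^5 - 12*l^4 + 12*l^3 - 14*l^2 + 8*l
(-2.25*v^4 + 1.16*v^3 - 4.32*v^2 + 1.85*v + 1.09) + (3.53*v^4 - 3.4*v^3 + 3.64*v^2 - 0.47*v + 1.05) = 1.28*v^4 - 2.24*v^3 - 0.68*v^2 + 1.38*v + 2.14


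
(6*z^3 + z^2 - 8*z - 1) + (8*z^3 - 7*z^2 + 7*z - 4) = 14*z^3 - 6*z^2 - z - 5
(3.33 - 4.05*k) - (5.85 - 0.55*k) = -3.5*k - 2.52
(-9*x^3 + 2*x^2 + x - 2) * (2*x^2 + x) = -18*x^5 - 5*x^4 + 4*x^3 - 3*x^2 - 2*x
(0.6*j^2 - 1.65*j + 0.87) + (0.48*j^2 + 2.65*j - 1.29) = 1.08*j^2 + 1.0*j - 0.42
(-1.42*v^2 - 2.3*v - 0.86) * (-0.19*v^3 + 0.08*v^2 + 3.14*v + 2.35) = 0.2698*v^5 + 0.3234*v^4 - 4.4794*v^3 - 10.6278*v^2 - 8.1054*v - 2.021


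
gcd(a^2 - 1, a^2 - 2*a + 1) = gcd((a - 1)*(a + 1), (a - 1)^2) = a - 1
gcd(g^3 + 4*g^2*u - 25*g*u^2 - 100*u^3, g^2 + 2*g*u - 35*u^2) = -g + 5*u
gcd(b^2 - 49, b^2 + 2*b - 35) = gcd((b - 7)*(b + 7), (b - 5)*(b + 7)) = b + 7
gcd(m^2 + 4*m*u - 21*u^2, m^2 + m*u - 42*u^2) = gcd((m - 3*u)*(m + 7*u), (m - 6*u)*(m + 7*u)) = m + 7*u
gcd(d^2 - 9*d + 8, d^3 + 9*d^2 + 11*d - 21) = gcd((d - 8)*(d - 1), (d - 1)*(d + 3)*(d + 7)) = d - 1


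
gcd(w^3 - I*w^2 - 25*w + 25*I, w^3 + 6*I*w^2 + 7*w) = w - I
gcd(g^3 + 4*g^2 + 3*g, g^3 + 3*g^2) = g^2 + 3*g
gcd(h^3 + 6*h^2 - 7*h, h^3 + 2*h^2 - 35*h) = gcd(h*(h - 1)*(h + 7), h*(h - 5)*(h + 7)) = h^2 + 7*h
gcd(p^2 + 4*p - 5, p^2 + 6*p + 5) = p + 5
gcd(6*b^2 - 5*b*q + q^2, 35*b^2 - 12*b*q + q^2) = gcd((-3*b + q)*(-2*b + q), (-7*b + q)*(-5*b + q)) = 1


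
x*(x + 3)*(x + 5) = x^3 + 8*x^2 + 15*x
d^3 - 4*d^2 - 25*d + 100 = (d - 5)*(d - 4)*(d + 5)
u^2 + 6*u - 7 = (u - 1)*(u + 7)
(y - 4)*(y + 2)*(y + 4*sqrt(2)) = y^3 - 2*y^2 + 4*sqrt(2)*y^2 - 8*sqrt(2)*y - 8*y - 32*sqrt(2)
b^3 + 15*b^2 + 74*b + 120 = (b + 4)*(b + 5)*(b + 6)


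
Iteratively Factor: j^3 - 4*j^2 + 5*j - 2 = (j - 2)*(j^2 - 2*j + 1) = (j - 2)*(j - 1)*(j - 1)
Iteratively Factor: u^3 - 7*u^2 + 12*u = (u - 4)*(u^2 - 3*u) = (u - 4)*(u - 3)*(u)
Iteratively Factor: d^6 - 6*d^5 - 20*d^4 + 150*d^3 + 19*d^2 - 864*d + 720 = (d - 1)*(d^5 - 5*d^4 - 25*d^3 + 125*d^2 + 144*d - 720) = (d - 1)*(d + 3)*(d^4 - 8*d^3 - d^2 + 128*d - 240) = (d - 1)*(d + 3)*(d + 4)*(d^3 - 12*d^2 + 47*d - 60) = (d - 3)*(d - 1)*(d + 3)*(d + 4)*(d^2 - 9*d + 20) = (d - 4)*(d - 3)*(d - 1)*(d + 3)*(d + 4)*(d - 5)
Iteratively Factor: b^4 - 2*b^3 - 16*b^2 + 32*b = (b - 2)*(b^3 - 16*b) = b*(b - 2)*(b^2 - 16) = b*(b - 2)*(b + 4)*(b - 4)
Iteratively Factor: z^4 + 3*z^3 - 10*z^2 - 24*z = (z + 2)*(z^3 + z^2 - 12*z) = z*(z + 2)*(z^2 + z - 12) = z*(z + 2)*(z + 4)*(z - 3)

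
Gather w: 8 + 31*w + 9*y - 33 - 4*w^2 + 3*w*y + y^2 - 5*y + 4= -4*w^2 + w*(3*y + 31) + y^2 + 4*y - 21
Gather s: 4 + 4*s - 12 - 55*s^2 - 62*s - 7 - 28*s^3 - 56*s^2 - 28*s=-28*s^3 - 111*s^2 - 86*s - 15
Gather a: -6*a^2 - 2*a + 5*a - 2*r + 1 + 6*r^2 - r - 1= -6*a^2 + 3*a + 6*r^2 - 3*r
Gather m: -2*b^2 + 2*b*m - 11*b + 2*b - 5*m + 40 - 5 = -2*b^2 - 9*b + m*(2*b - 5) + 35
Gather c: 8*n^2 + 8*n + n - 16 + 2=8*n^2 + 9*n - 14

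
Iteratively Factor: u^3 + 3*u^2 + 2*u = (u + 2)*(u^2 + u) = u*(u + 2)*(u + 1)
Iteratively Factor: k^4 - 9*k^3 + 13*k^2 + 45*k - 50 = (k - 5)*(k^3 - 4*k^2 - 7*k + 10) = (k - 5)*(k - 1)*(k^2 - 3*k - 10) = (k - 5)^2*(k - 1)*(k + 2)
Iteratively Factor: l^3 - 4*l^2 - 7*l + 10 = (l - 5)*(l^2 + l - 2) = (l - 5)*(l + 2)*(l - 1)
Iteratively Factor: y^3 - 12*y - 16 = (y + 2)*(y^2 - 2*y - 8) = (y - 4)*(y + 2)*(y + 2)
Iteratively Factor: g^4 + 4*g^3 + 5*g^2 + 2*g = (g + 1)*(g^3 + 3*g^2 + 2*g) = (g + 1)^2*(g^2 + 2*g) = g*(g + 1)^2*(g + 2)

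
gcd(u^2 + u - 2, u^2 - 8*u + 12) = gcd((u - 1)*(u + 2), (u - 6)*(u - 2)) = 1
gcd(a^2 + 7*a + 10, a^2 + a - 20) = a + 5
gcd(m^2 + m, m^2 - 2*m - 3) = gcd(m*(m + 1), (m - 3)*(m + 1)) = m + 1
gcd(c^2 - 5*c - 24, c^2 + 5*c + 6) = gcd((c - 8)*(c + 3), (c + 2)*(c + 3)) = c + 3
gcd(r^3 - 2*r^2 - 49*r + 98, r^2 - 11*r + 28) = r - 7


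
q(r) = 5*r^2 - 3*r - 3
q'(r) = 10*r - 3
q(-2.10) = 25.35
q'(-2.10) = -24.00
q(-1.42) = 11.34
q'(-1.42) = -17.20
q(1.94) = 10.00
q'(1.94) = 16.40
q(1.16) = 0.25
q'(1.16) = 8.60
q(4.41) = 81.01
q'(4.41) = 41.10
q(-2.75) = 43.06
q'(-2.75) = -30.50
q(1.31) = 1.65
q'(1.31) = 10.10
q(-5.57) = 168.83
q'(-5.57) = -58.70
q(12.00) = 681.00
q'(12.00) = 117.00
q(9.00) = 375.00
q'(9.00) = 87.00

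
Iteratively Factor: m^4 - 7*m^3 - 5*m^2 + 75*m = (m)*(m^3 - 7*m^2 - 5*m + 75) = m*(m - 5)*(m^2 - 2*m - 15) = m*(m - 5)*(m + 3)*(m - 5)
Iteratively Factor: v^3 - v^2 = (v - 1)*(v^2) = v*(v - 1)*(v)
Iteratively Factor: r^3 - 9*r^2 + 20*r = (r - 5)*(r^2 - 4*r) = r*(r - 5)*(r - 4)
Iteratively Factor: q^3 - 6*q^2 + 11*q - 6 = (q - 1)*(q^2 - 5*q + 6) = (q - 3)*(q - 1)*(q - 2)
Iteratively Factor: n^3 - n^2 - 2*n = (n + 1)*(n^2 - 2*n) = (n - 2)*(n + 1)*(n)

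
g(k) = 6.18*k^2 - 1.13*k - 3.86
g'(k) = 12.36*k - 1.13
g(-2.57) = 39.86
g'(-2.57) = -32.90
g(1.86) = 15.42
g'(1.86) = 21.86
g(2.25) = 24.88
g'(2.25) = 26.68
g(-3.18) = 62.23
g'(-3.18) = -40.43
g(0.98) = 0.97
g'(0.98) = 10.98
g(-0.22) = -3.31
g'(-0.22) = -3.85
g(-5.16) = 166.52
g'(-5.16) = -64.91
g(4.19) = 99.90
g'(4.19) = 50.66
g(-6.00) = 225.40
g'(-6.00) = -75.29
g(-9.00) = 506.89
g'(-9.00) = -112.37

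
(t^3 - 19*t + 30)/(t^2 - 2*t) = t + 2 - 15/t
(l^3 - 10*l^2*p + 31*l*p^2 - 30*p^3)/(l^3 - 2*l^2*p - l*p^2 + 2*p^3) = (-l^2 + 8*l*p - 15*p^2)/(-l^2 + p^2)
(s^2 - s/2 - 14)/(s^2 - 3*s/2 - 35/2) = (s - 4)/(s - 5)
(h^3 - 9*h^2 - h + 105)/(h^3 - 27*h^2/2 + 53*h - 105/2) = 2*(h + 3)/(2*h - 3)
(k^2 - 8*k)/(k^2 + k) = (k - 8)/(k + 1)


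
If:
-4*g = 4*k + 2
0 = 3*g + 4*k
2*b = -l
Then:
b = -l/2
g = -2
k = 3/2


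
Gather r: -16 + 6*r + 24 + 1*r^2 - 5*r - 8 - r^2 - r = 0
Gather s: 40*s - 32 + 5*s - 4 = 45*s - 36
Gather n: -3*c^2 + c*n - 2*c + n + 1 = -3*c^2 - 2*c + n*(c + 1) + 1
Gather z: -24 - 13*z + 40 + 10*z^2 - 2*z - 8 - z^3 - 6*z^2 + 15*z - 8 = -z^3 + 4*z^2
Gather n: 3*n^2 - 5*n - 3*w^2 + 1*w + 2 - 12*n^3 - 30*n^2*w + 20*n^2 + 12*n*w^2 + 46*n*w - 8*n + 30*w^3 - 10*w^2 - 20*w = -12*n^3 + n^2*(23 - 30*w) + n*(12*w^2 + 46*w - 13) + 30*w^3 - 13*w^2 - 19*w + 2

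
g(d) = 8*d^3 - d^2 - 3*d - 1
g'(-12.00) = 3477.00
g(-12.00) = -13933.00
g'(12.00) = 3429.00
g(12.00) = 13643.00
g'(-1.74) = 73.14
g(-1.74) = -40.95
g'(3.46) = 277.40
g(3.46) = 308.02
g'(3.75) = 327.00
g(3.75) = 395.56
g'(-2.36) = 135.39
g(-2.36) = -104.64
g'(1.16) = 26.97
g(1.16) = 6.66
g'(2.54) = 146.76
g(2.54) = 116.02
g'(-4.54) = 500.76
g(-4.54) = -756.60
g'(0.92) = 15.47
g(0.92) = 1.62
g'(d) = 24*d^2 - 2*d - 3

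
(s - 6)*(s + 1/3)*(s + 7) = s^3 + 4*s^2/3 - 125*s/3 - 14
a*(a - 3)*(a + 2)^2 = a^4 + a^3 - 8*a^2 - 12*a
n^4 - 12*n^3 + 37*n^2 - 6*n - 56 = (n - 7)*(n - 4)*(n - 2)*(n + 1)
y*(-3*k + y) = -3*k*y + y^2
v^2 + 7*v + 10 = (v + 2)*(v + 5)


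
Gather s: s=s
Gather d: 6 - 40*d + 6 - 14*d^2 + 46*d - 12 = -14*d^2 + 6*d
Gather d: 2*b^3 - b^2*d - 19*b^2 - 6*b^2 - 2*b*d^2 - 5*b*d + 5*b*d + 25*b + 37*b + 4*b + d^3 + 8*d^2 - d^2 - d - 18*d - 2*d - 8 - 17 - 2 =2*b^3 - 25*b^2 + 66*b + d^3 + d^2*(7 - 2*b) + d*(-b^2 - 21) - 27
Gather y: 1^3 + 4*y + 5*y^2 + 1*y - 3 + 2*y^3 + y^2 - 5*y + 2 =2*y^3 + 6*y^2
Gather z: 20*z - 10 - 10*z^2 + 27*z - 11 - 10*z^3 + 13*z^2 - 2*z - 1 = -10*z^3 + 3*z^2 + 45*z - 22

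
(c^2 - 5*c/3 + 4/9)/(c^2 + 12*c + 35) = (9*c^2 - 15*c + 4)/(9*(c^2 + 12*c + 35))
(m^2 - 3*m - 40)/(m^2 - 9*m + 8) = (m + 5)/(m - 1)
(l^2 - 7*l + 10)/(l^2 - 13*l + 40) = (l - 2)/(l - 8)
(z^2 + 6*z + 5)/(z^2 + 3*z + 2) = (z + 5)/(z + 2)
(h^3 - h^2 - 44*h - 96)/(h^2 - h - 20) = (h^2 - 5*h - 24)/(h - 5)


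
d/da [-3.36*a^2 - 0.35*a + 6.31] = -6.72*a - 0.35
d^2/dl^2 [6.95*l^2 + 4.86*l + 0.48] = 13.9000000000000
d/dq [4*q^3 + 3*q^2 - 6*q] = 12*q^2 + 6*q - 6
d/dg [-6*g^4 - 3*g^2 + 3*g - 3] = -24*g^3 - 6*g + 3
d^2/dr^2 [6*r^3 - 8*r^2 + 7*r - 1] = 36*r - 16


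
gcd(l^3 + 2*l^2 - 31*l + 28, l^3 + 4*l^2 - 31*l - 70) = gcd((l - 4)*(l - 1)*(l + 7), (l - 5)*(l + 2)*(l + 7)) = l + 7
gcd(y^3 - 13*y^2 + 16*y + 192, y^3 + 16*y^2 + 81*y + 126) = y + 3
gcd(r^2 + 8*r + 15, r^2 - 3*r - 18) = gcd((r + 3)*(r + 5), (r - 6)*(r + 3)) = r + 3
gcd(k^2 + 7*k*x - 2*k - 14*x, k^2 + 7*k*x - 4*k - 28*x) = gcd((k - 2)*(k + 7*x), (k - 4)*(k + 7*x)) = k + 7*x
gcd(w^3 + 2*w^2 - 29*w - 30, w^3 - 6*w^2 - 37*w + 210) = w^2 + w - 30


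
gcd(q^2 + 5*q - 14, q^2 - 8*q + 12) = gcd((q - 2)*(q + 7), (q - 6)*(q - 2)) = q - 2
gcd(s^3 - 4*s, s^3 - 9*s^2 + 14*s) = s^2 - 2*s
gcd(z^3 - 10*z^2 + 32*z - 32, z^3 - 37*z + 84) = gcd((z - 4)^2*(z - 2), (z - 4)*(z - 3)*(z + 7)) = z - 4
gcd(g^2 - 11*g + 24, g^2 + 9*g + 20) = 1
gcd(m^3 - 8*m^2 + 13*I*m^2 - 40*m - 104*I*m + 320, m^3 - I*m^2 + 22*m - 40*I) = m + 5*I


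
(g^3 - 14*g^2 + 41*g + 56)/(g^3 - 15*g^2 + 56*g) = (g + 1)/g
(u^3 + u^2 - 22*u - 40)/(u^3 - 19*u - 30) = (u + 4)/(u + 3)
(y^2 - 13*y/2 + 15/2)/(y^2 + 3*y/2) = (2*y^2 - 13*y + 15)/(y*(2*y + 3))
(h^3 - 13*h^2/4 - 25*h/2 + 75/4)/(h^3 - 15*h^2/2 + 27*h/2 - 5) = (4*h^2 + 7*h - 15)/(2*(2*h^2 - 5*h + 2))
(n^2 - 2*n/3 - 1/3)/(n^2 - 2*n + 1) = (n + 1/3)/(n - 1)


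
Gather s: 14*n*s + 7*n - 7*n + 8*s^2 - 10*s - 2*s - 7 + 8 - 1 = 8*s^2 + s*(14*n - 12)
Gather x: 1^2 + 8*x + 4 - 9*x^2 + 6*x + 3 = -9*x^2 + 14*x + 8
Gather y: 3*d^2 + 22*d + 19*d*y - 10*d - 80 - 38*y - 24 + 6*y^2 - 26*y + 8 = 3*d^2 + 12*d + 6*y^2 + y*(19*d - 64) - 96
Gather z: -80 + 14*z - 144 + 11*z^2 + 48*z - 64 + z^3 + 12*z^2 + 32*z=z^3 + 23*z^2 + 94*z - 288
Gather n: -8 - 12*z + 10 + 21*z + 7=9*z + 9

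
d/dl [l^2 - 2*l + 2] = 2*l - 2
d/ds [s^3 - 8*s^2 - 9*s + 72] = 3*s^2 - 16*s - 9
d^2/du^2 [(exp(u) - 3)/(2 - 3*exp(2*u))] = (-9*exp(4*u) + 108*exp(3*u) - 36*exp(2*u) + 72*exp(u) - 4)*exp(u)/(27*exp(6*u) - 54*exp(4*u) + 36*exp(2*u) - 8)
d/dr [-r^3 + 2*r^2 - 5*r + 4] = -3*r^2 + 4*r - 5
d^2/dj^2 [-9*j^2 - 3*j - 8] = -18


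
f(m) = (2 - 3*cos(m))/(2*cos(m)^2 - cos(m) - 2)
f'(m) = (2 - 3*cos(m))*(4*sin(m)*cos(m) - sin(m))/(2*cos(m)^2 - cos(m) - 2)^2 + 3*sin(m)/(2*cos(m)^2 - cos(m) - 2) = (6*sin(m)^2 + 8*cos(m) - 14)*sin(m)/(2*sin(m)^2 + cos(m))^2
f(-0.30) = 0.77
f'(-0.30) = 1.35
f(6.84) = 0.39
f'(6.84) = -1.48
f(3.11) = 5.01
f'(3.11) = -0.70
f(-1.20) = -0.43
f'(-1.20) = 1.24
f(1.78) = -1.54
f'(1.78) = -3.33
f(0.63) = 0.28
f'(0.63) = -1.42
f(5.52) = 0.10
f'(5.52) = 1.31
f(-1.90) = -2.02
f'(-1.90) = 4.93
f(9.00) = 8.28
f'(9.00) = -25.58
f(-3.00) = 5.23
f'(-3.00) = 3.41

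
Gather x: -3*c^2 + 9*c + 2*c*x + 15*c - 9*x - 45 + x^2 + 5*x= -3*c^2 + 24*c + x^2 + x*(2*c - 4) - 45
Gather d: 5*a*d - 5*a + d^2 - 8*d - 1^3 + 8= -5*a + d^2 + d*(5*a - 8) + 7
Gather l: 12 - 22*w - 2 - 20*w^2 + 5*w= -20*w^2 - 17*w + 10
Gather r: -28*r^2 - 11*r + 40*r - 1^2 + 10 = -28*r^2 + 29*r + 9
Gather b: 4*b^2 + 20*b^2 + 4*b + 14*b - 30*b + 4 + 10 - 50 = 24*b^2 - 12*b - 36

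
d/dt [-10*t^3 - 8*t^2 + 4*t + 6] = -30*t^2 - 16*t + 4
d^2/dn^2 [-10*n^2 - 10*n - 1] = -20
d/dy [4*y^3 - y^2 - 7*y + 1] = 12*y^2 - 2*y - 7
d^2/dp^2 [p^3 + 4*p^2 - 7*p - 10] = 6*p + 8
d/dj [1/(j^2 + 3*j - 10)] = (-2*j - 3)/(j^2 + 3*j - 10)^2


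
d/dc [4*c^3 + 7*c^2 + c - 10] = 12*c^2 + 14*c + 1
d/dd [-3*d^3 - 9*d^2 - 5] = 9*d*(-d - 2)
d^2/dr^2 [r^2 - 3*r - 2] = 2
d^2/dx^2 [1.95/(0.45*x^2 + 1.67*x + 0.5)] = (-0.78975*x^2 - 2.93085*x + 1.95*(0.9*x + 1.67)*(1.8*x + 3.34) - 0.8775)/(0.45*x^2 + 1.67*x + 0.5)^3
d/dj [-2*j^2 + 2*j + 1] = 2 - 4*j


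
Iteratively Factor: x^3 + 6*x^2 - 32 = (x + 4)*(x^2 + 2*x - 8) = (x + 4)^2*(x - 2)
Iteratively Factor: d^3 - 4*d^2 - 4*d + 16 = (d - 4)*(d^2 - 4) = (d - 4)*(d + 2)*(d - 2)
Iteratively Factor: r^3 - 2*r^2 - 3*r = (r + 1)*(r^2 - 3*r) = r*(r + 1)*(r - 3)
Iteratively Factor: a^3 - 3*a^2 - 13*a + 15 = (a - 1)*(a^2 - 2*a - 15) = (a - 5)*(a - 1)*(a + 3)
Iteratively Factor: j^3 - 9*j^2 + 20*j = (j - 4)*(j^2 - 5*j) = (j - 5)*(j - 4)*(j)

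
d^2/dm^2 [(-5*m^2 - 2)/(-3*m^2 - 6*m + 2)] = 4*(-45*m^3 + 72*m^2 + 54*m + 52)/(27*m^6 + 162*m^5 + 270*m^4 - 180*m^2 + 72*m - 8)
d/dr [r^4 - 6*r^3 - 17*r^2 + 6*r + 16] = 4*r^3 - 18*r^2 - 34*r + 6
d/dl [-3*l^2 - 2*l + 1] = -6*l - 2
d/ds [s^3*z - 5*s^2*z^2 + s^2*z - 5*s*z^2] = z*(3*s^2 - 10*s*z + 2*s - 5*z)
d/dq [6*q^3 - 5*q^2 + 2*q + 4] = 18*q^2 - 10*q + 2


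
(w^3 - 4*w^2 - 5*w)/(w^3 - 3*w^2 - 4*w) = (w - 5)/(w - 4)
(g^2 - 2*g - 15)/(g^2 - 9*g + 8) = (g^2 - 2*g - 15)/(g^2 - 9*g + 8)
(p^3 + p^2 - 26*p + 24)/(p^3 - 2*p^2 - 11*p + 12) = (p + 6)/(p + 3)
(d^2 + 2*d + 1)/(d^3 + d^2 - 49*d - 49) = (d + 1)/(d^2 - 49)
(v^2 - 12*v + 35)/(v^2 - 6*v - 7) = (v - 5)/(v + 1)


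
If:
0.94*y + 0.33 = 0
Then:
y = -0.35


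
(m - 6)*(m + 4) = m^2 - 2*m - 24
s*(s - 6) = s^2 - 6*s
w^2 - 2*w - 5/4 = (w - 5/2)*(w + 1/2)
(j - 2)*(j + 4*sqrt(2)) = j^2 - 2*j + 4*sqrt(2)*j - 8*sqrt(2)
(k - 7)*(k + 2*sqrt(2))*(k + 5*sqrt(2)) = k^3 - 7*k^2 + 7*sqrt(2)*k^2 - 49*sqrt(2)*k + 20*k - 140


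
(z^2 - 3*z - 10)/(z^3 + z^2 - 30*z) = (z + 2)/(z*(z + 6))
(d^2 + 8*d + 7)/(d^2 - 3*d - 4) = (d + 7)/(d - 4)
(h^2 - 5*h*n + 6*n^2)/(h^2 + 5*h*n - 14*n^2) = (h - 3*n)/(h + 7*n)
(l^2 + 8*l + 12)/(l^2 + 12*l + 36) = (l + 2)/(l + 6)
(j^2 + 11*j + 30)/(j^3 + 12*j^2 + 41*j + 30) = 1/(j + 1)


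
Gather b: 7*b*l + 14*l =7*b*l + 14*l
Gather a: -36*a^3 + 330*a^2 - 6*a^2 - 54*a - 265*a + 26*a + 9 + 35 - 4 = -36*a^3 + 324*a^2 - 293*a + 40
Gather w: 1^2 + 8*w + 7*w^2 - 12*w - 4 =7*w^2 - 4*w - 3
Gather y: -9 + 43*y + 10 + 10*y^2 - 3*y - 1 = 10*y^2 + 40*y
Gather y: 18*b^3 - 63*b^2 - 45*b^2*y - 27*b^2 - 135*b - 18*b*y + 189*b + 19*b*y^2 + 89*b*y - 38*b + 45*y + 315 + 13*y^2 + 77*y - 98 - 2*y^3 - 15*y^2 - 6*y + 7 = 18*b^3 - 90*b^2 + 16*b - 2*y^3 + y^2*(19*b - 2) + y*(-45*b^2 + 71*b + 116) + 224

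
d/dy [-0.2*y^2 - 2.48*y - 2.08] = -0.4*y - 2.48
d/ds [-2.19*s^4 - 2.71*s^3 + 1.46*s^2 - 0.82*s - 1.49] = -8.76*s^3 - 8.13*s^2 + 2.92*s - 0.82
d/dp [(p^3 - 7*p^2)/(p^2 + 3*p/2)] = 2*(2*p^2 + 6*p - 21)/(4*p^2 + 12*p + 9)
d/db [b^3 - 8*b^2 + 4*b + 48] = 3*b^2 - 16*b + 4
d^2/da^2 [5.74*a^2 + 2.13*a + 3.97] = 11.4800000000000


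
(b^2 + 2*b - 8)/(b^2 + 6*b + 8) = (b - 2)/(b + 2)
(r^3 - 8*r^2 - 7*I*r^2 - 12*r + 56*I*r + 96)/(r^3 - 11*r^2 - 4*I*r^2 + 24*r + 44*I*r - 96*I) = (r - 3*I)/(r - 3)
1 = 1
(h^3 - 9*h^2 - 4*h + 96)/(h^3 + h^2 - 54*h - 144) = (h - 4)/(h + 6)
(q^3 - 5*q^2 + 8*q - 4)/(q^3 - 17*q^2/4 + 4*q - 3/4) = 4*(q^2 - 4*q + 4)/(4*q^2 - 13*q + 3)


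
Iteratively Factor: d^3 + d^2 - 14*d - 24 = (d - 4)*(d^2 + 5*d + 6) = (d - 4)*(d + 2)*(d + 3)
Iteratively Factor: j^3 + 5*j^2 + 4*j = (j + 4)*(j^2 + j) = j*(j + 4)*(j + 1)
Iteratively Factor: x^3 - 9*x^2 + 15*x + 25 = (x + 1)*(x^2 - 10*x + 25) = (x - 5)*(x + 1)*(x - 5)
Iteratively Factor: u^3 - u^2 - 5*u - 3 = (u + 1)*(u^2 - 2*u - 3) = (u - 3)*(u + 1)*(u + 1)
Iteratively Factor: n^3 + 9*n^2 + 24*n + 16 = (n + 1)*(n^2 + 8*n + 16) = (n + 1)*(n + 4)*(n + 4)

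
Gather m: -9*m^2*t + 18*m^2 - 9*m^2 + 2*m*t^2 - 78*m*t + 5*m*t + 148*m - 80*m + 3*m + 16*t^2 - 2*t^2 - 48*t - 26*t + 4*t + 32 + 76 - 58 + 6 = m^2*(9 - 9*t) + m*(2*t^2 - 73*t + 71) + 14*t^2 - 70*t + 56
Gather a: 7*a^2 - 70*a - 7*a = 7*a^2 - 77*a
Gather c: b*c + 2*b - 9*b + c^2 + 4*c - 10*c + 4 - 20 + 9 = -7*b + c^2 + c*(b - 6) - 7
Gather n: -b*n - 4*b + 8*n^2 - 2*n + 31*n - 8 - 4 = -4*b + 8*n^2 + n*(29 - b) - 12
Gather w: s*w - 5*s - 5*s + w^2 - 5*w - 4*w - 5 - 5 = -10*s + w^2 + w*(s - 9) - 10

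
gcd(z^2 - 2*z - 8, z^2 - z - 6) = z + 2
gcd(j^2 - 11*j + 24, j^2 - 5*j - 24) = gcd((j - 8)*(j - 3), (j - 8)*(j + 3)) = j - 8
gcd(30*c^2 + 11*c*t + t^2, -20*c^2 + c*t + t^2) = 5*c + t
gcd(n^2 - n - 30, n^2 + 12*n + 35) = n + 5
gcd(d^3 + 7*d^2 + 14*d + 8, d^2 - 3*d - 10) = d + 2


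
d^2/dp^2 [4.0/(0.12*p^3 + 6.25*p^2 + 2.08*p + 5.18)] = (-(2.88*p + 50.0)*(0.12*p^3 + 6.25*p^2 + 2.08*p + 5.18) + 4.0*(0.36*p^2 + 12.5*p + 2.08)*(0.72*p^2 + 25.0*p + 4.16))/(0.12*p^3 + 6.25*p^2 + 2.08*p + 5.18)^3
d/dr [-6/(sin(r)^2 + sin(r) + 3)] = 6*(2*sin(r) + 1)*cos(r)/(sin(r)^2 + sin(r) + 3)^2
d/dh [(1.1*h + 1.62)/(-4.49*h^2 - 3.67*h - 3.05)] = (4.939*h^2 + 14.5476*h + 2.5904)/(20.1601*h^4 + 32.9566*h^3 + 40.8579*h^2 + 22.387*h + 9.3025)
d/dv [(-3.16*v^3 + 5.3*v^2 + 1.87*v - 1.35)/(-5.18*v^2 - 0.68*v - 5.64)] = (16.3688*v^4 + 4.2976*v^3 + 59.5498*v^2 - 73.77*v - 11.4648)/(26.8324*v^4 + 7.0448*v^3 + 58.8928*v^2 + 7.6704*v + 31.8096)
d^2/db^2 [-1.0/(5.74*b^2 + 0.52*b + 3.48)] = (65.8952*b^2 + 5.9696*b - 1.0*(11.48*b + 0.52)*(22.96*b + 1.04) + 39.9504)/(5.74*b^2 + 0.52*b + 3.48)^3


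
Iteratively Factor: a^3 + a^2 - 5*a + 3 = (a - 1)*(a^2 + 2*a - 3) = (a - 1)^2*(a + 3)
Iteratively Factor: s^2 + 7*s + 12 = (s + 3)*(s + 4)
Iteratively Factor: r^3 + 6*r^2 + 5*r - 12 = (r - 1)*(r^2 + 7*r + 12) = (r - 1)*(r + 3)*(r + 4)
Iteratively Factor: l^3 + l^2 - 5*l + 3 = (l - 1)*(l^2 + 2*l - 3) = (l - 1)^2*(l + 3)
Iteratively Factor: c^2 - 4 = (c - 2)*(c + 2)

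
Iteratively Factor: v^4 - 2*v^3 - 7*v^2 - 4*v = (v)*(v^3 - 2*v^2 - 7*v - 4) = v*(v + 1)*(v^2 - 3*v - 4) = v*(v + 1)^2*(v - 4)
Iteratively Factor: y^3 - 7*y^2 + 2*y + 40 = (y + 2)*(y^2 - 9*y + 20) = (y - 4)*(y + 2)*(y - 5)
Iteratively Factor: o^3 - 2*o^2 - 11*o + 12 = (o + 3)*(o^2 - 5*o + 4) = (o - 1)*(o + 3)*(o - 4)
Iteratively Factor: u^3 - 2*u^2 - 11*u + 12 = (u + 3)*(u^2 - 5*u + 4) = (u - 1)*(u + 3)*(u - 4)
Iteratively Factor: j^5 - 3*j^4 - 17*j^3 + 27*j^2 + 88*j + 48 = (j - 4)*(j^4 + j^3 - 13*j^2 - 25*j - 12) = (j - 4)*(j + 1)*(j^3 - 13*j - 12) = (j - 4)^2*(j + 1)*(j^2 + 4*j + 3) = (j - 4)^2*(j + 1)*(j + 3)*(j + 1)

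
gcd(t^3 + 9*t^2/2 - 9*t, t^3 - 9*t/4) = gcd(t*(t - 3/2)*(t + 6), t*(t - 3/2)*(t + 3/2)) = t^2 - 3*t/2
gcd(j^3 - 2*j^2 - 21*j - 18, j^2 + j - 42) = j - 6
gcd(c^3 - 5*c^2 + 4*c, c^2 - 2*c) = c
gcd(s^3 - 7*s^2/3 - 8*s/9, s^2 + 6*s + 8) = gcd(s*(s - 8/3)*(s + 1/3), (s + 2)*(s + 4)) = 1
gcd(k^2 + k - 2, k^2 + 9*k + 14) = k + 2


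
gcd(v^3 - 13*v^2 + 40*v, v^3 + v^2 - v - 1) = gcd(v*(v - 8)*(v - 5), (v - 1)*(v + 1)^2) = 1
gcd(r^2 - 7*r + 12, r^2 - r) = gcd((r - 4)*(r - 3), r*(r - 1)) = 1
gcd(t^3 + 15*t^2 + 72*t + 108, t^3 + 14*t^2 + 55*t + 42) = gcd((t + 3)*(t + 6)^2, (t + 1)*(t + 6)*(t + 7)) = t + 6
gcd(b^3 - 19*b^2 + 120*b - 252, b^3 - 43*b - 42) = b - 7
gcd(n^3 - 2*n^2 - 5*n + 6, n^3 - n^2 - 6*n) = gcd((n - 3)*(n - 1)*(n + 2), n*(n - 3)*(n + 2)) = n^2 - n - 6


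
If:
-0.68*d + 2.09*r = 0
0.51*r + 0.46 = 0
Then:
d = -2.77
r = -0.90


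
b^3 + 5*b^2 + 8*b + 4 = (b + 1)*(b + 2)^2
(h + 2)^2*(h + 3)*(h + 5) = h^4 + 12*h^3 + 51*h^2 + 92*h + 60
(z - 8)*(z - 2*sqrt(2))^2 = z^3 - 8*z^2 - 4*sqrt(2)*z^2 + 8*z + 32*sqrt(2)*z - 64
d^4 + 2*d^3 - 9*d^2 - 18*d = d*(d - 3)*(d + 2)*(d + 3)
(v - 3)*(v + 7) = v^2 + 4*v - 21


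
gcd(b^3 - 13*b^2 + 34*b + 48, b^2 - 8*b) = b - 8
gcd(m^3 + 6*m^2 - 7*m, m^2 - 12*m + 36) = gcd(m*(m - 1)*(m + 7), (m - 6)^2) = 1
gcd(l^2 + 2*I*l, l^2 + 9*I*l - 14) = l + 2*I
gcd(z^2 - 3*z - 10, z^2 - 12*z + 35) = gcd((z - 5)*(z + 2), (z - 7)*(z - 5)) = z - 5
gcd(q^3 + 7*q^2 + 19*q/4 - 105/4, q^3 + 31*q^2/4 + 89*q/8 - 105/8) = q^2 + 17*q/2 + 35/2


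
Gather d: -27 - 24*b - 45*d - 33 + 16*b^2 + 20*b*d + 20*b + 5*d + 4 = 16*b^2 - 4*b + d*(20*b - 40) - 56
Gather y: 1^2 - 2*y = 1 - 2*y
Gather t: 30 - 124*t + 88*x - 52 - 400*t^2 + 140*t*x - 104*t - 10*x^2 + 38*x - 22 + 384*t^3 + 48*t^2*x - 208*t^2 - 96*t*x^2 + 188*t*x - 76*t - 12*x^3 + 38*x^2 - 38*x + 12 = 384*t^3 + t^2*(48*x - 608) + t*(-96*x^2 + 328*x - 304) - 12*x^3 + 28*x^2 + 88*x - 32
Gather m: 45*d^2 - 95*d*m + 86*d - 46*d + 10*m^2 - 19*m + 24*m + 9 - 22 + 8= 45*d^2 + 40*d + 10*m^2 + m*(5 - 95*d) - 5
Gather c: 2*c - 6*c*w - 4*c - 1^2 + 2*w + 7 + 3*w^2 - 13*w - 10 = c*(-6*w - 2) + 3*w^2 - 11*w - 4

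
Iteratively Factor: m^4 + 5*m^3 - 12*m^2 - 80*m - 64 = (m + 4)*(m^3 + m^2 - 16*m - 16) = (m + 4)^2*(m^2 - 3*m - 4) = (m + 1)*(m + 4)^2*(m - 4)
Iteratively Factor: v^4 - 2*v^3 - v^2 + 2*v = (v - 1)*(v^3 - v^2 - 2*v) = (v - 1)*(v + 1)*(v^2 - 2*v) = (v - 2)*(v - 1)*(v + 1)*(v)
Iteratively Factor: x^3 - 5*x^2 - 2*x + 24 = (x - 4)*(x^2 - x - 6) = (x - 4)*(x + 2)*(x - 3)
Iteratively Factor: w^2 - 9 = (w + 3)*(w - 3)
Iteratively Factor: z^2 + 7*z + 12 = (z + 4)*(z + 3)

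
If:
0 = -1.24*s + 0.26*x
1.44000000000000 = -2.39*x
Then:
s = -0.13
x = -0.60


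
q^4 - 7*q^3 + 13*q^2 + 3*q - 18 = (q - 3)^2*(q - 2)*(q + 1)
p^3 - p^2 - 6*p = p*(p - 3)*(p + 2)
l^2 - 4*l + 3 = (l - 3)*(l - 1)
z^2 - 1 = (z - 1)*(z + 1)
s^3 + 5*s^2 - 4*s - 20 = (s - 2)*(s + 2)*(s + 5)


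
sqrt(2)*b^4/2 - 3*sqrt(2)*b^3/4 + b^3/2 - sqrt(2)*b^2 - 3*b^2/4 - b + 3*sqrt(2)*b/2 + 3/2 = (b - 3/2)*(b - sqrt(2))*(b + sqrt(2))*(sqrt(2)*b/2 + 1/2)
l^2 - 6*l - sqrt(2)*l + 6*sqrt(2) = (l - 6)*(l - sqrt(2))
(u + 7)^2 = u^2 + 14*u + 49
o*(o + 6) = o^2 + 6*o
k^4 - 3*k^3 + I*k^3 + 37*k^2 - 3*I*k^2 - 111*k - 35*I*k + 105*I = (k - 3)*(k - 5*I)*(k - I)*(k + 7*I)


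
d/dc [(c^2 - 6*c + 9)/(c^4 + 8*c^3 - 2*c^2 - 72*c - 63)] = 2*(-c^3 - c^2 + 33*c + 57)/(c^6 + 22*c^5 + 183*c^4 + 724*c^3 + 1423*c^2 + 1302*c + 441)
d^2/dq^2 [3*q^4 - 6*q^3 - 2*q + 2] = 36*q*(q - 1)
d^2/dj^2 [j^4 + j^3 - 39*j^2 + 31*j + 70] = 12*j^2 + 6*j - 78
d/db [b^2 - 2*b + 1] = 2*b - 2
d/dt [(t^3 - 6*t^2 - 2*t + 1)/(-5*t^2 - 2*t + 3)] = (-5*t^4 - 4*t^3 + 11*t^2 - 26*t - 4)/(25*t^4 + 20*t^3 - 26*t^2 - 12*t + 9)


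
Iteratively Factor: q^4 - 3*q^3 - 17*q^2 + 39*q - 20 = (q + 4)*(q^3 - 7*q^2 + 11*q - 5) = (q - 5)*(q + 4)*(q^2 - 2*q + 1) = (q - 5)*(q - 1)*(q + 4)*(q - 1)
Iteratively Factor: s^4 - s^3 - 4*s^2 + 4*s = (s - 1)*(s^3 - 4*s) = (s - 2)*(s - 1)*(s^2 + 2*s) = s*(s - 2)*(s - 1)*(s + 2)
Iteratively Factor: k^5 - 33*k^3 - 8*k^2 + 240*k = (k - 3)*(k^4 + 3*k^3 - 24*k^2 - 80*k) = k*(k - 3)*(k^3 + 3*k^2 - 24*k - 80) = k*(k - 3)*(k + 4)*(k^2 - k - 20) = k*(k - 5)*(k - 3)*(k + 4)*(k + 4)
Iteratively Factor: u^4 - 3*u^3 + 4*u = (u)*(u^3 - 3*u^2 + 4) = u*(u - 2)*(u^2 - u - 2) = u*(u - 2)^2*(u + 1)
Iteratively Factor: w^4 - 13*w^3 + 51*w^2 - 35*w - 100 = (w - 5)*(w^3 - 8*w^2 + 11*w + 20) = (w - 5)*(w - 4)*(w^2 - 4*w - 5) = (w - 5)*(w - 4)*(w + 1)*(w - 5)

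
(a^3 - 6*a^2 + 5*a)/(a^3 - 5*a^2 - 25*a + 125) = a*(a - 1)/(a^2 - 25)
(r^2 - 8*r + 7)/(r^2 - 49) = (r - 1)/(r + 7)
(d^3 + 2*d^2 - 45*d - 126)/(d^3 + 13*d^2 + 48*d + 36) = (d^2 - 4*d - 21)/(d^2 + 7*d + 6)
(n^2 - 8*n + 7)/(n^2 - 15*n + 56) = (n - 1)/(n - 8)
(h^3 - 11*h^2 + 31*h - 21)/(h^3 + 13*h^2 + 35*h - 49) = (h^2 - 10*h + 21)/(h^2 + 14*h + 49)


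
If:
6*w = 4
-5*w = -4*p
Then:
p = 5/6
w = 2/3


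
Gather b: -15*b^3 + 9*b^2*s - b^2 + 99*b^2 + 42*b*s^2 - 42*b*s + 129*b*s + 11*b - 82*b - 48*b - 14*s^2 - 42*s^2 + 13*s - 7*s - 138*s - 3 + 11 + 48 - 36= -15*b^3 + b^2*(9*s + 98) + b*(42*s^2 + 87*s - 119) - 56*s^2 - 132*s + 20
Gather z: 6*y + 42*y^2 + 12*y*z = 42*y^2 + 12*y*z + 6*y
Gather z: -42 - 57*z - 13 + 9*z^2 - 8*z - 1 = 9*z^2 - 65*z - 56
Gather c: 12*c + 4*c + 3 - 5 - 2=16*c - 4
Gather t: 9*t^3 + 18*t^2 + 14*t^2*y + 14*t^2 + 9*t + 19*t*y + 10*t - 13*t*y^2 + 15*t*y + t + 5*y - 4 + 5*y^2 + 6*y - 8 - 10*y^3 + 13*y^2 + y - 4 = 9*t^3 + t^2*(14*y + 32) + t*(-13*y^2 + 34*y + 20) - 10*y^3 + 18*y^2 + 12*y - 16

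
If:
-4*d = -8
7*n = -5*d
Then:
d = 2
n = -10/7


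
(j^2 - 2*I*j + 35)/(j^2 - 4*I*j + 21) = (j + 5*I)/(j + 3*I)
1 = 1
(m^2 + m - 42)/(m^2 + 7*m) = (m - 6)/m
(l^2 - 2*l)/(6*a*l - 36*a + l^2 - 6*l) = l*(l - 2)/(6*a*l - 36*a + l^2 - 6*l)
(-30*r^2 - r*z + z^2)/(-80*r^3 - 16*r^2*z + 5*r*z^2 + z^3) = (-6*r + z)/(-16*r^2 + z^2)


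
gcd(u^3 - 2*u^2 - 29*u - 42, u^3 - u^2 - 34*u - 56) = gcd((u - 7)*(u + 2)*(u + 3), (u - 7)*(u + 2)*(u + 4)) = u^2 - 5*u - 14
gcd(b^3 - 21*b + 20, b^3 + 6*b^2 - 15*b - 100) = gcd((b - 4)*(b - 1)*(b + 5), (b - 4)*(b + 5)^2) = b^2 + b - 20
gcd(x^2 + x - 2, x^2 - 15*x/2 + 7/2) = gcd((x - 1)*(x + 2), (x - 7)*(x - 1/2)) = 1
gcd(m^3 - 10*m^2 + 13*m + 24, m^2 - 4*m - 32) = m - 8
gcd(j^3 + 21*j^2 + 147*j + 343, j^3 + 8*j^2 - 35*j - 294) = j^2 + 14*j + 49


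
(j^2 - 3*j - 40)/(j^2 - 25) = (j - 8)/(j - 5)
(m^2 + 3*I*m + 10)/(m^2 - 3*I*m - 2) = (m + 5*I)/(m - I)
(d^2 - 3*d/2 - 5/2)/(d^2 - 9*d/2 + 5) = (d + 1)/(d - 2)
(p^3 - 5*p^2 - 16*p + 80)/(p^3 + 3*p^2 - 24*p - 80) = (p - 4)/(p + 4)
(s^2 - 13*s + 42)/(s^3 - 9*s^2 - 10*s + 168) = 1/(s + 4)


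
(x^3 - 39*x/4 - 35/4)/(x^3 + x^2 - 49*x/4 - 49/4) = (2*x + 5)/(2*x + 7)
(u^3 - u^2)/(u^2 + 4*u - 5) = u^2/(u + 5)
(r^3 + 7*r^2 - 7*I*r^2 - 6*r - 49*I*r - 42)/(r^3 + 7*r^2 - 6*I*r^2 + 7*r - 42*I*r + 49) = (r^2 - 7*I*r - 6)/(r^2 - 6*I*r + 7)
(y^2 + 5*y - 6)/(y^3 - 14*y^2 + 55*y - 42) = (y + 6)/(y^2 - 13*y + 42)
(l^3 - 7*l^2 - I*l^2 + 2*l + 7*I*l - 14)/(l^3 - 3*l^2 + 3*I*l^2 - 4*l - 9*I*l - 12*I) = (l^3 - l^2*(7 + I) + l*(2 + 7*I) - 14)/(l^3 + 3*l^2*(-1 + I) - l*(4 + 9*I) - 12*I)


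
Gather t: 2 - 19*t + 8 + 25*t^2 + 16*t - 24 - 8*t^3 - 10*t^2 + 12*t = -8*t^3 + 15*t^2 + 9*t - 14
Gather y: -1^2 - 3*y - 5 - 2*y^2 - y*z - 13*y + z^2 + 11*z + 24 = -2*y^2 + y*(-z - 16) + z^2 + 11*z + 18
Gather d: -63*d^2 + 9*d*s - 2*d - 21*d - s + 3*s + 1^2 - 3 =-63*d^2 + d*(9*s - 23) + 2*s - 2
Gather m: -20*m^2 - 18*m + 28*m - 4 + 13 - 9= -20*m^2 + 10*m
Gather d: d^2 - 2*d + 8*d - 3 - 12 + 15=d^2 + 6*d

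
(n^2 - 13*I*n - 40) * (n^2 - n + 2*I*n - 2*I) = n^4 - n^3 - 11*I*n^3 - 14*n^2 + 11*I*n^2 + 14*n - 80*I*n + 80*I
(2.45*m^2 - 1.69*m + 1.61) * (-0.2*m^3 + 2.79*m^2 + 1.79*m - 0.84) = -0.49*m^5 + 7.1735*m^4 - 0.651599999999999*m^3 - 0.5912*m^2 + 4.3015*m - 1.3524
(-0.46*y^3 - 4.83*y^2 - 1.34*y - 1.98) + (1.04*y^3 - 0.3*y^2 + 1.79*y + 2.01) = 0.58*y^3 - 5.13*y^2 + 0.45*y + 0.0299999999999998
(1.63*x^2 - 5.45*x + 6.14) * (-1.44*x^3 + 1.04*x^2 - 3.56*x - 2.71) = -2.3472*x^5 + 9.5432*x^4 - 20.3124*x^3 + 21.3703*x^2 - 7.0889*x - 16.6394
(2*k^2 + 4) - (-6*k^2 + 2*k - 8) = 8*k^2 - 2*k + 12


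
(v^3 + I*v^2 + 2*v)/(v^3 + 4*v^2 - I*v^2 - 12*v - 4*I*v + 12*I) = v*(v + 2*I)/(v^2 + 4*v - 12)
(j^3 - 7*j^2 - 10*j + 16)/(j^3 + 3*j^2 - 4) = (j - 8)/(j + 2)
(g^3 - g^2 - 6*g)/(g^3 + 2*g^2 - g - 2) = g*(g - 3)/(g^2 - 1)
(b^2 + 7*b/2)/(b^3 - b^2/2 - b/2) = (2*b + 7)/(2*b^2 - b - 1)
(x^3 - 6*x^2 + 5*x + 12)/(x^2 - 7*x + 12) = x + 1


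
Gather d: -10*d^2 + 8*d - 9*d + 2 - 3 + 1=-10*d^2 - d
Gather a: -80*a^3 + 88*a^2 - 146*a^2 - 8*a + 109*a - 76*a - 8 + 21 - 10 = -80*a^3 - 58*a^2 + 25*a + 3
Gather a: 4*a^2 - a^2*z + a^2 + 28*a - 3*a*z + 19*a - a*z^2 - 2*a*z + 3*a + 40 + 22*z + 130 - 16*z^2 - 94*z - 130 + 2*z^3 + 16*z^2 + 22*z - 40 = a^2*(5 - z) + a*(-z^2 - 5*z + 50) + 2*z^3 - 50*z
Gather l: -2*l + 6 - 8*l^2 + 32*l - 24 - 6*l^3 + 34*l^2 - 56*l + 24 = -6*l^3 + 26*l^2 - 26*l + 6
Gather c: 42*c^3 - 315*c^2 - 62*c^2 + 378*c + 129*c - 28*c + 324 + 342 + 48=42*c^3 - 377*c^2 + 479*c + 714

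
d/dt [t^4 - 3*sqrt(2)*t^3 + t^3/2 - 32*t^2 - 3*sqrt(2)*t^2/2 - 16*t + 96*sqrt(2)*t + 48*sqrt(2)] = 4*t^3 - 9*sqrt(2)*t^2 + 3*t^2/2 - 64*t - 3*sqrt(2)*t - 16 + 96*sqrt(2)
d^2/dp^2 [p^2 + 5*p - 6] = 2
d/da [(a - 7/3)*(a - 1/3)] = 2*a - 8/3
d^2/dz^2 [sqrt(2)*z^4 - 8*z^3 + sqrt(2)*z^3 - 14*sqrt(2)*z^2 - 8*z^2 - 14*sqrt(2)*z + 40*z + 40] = 12*sqrt(2)*z^2 - 48*z + 6*sqrt(2)*z - 28*sqrt(2) - 16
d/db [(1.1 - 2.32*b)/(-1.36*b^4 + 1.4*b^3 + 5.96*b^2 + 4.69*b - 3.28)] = (-9.4656*b^4 + 12.48*b^3 + 9.2072*b^2 - 13.112*b + 2.4506)/(1.8496*b^8 - 3.808*b^7 - 14.2512*b^6 + 3.9312*b^5 + 57.5752*b^4 + 46.7208*b^3 - 17.1015*b^2 - 30.7664*b + 10.7584)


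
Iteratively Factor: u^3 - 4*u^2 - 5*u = (u)*(u^2 - 4*u - 5) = u*(u + 1)*(u - 5)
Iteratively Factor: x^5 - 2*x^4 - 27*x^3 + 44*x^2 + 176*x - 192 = (x + 3)*(x^4 - 5*x^3 - 12*x^2 + 80*x - 64) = (x - 4)*(x + 3)*(x^3 - x^2 - 16*x + 16) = (x - 4)*(x - 1)*(x + 3)*(x^2 - 16) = (x - 4)*(x - 1)*(x + 3)*(x + 4)*(x - 4)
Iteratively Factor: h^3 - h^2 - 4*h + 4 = (h - 2)*(h^2 + h - 2) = (h - 2)*(h + 2)*(h - 1)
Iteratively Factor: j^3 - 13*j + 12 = (j - 1)*(j^2 + j - 12) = (j - 1)*(j + 4)*(j - 3)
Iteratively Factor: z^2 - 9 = (z - 3)*(z + 3)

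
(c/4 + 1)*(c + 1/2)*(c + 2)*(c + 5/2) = c^4/4 + 9*c^3/4 + 109*c^2/16 + 63*c/8 + 5/2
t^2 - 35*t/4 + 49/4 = (t - 7)*(t - 7/4)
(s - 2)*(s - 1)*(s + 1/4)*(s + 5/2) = s^4 - s^3/4 - 45*s^2/8 + 29*s/8 + 5/4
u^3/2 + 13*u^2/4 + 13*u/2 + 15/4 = (u/2 + 1/2)*(u + 5/2)*(u + 3)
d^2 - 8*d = d*(d - 8)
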